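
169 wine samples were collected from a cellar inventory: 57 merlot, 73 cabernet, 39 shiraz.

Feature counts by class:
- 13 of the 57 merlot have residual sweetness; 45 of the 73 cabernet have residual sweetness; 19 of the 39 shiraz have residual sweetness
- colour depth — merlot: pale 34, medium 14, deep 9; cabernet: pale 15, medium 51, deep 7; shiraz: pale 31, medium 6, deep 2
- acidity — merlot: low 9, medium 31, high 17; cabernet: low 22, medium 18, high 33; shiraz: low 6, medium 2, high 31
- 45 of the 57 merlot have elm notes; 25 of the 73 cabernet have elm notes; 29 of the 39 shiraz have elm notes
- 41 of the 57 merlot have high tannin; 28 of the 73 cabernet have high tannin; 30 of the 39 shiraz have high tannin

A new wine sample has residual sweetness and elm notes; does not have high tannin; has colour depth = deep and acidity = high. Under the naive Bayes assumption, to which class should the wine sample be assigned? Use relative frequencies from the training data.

merlot: (57/169) × (13/57) × (9/57) × (17/57) × (45/57) × (16/57) ≈ 0.000802752
cabernet: (73/169) × (45/73) × (7/73) × (33/73) × (25/73) × (45/73) ≈ 0.00243668
shiraz: (39/169) × (19/39) × (2/39) × (31/39) × (29/39) × (9/39) ≈ 0.000786395
Highest score → cabernet.

cabernet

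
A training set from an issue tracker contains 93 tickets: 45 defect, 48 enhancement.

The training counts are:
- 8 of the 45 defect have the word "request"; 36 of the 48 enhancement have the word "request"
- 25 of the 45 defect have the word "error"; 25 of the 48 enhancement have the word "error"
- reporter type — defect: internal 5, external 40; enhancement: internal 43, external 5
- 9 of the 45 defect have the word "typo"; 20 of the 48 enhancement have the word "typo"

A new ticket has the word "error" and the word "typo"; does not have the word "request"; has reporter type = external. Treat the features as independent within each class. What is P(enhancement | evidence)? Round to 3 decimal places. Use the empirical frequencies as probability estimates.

0.069

defect: (45/93) × (37/45) × (25/45) × (40/45) × (9/45) ≈ 0.0392938
enhancement: (48/93) × (12/48) × (25/48) × (5/48) × (20/48) ≈ 0.00291685
P(enhancement | x) = 0.00291685 / 0.04221065 ≈ 0.069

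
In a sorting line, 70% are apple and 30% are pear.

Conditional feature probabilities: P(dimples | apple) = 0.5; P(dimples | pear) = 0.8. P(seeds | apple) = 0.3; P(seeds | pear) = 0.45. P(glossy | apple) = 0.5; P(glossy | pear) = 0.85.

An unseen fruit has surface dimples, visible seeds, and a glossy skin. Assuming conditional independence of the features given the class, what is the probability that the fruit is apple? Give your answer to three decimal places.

apple: 0.7 × 0.5 × 0.3 × 0.5 = 0.0525
pear: 0.3 × 0.8 × 0.45 × 0.85 = 0.0918
P(apple | x) = 0.0525 / 0.1443 ≈ 0.364

0.364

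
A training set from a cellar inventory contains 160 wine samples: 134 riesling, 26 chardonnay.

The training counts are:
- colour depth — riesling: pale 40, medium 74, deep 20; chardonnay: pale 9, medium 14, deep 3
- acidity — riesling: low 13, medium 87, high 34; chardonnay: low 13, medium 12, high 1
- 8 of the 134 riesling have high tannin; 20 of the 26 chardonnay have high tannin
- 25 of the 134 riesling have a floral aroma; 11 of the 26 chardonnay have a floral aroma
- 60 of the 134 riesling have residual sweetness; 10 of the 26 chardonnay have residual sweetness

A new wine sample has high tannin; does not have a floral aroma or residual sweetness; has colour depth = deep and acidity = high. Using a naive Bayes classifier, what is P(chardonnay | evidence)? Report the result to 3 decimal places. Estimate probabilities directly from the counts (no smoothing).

riesling: (134/160) × (20/134) × (34/134) × (8/134) × (109/134) × (74/134) ≈ 0.000850585
chardonnay: (26/160) × (3/26) × (1/26) × (20/26) × (15/26) × (16/26) ≈ 0.000196947
P(chardonnay | x) = 0.000196947 / 0.001047532 ≈ 0.188

0.188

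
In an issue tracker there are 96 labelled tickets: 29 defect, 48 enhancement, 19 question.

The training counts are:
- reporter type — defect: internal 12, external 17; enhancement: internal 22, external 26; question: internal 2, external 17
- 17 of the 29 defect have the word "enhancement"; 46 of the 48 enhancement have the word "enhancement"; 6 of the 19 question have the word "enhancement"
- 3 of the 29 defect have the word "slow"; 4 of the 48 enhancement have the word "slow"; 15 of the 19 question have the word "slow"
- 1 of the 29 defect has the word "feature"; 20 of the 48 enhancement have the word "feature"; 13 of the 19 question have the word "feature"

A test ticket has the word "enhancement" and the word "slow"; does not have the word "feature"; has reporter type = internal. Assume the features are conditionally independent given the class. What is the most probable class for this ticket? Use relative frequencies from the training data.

defect: (29/96) × (12/29) × (17/29) × (3/29) × (28/29) ≈ 0.00731887
enhancement: (48/96) × (22/48) × (46/48) × (4/48) × (28/48) ≈ 0.0106759
question: (19/96) × (2/19) × (6/19) × (15/19) × (6/19) ≈ 0.00164018
Highest score → enhancement.

enhancement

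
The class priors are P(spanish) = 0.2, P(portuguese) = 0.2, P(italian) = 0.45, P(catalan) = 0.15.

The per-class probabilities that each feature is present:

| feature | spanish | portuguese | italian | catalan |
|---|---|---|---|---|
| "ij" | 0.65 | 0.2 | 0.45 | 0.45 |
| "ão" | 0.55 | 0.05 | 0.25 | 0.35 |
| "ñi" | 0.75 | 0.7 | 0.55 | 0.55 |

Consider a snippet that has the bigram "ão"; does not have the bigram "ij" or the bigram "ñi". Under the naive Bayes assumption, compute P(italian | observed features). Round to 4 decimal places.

0.5267

spanish: 0.2 × (1−0.65) × 0.55 × (1−0.75) = 0.009625
portuguese: 0.2 × (1−0.2) × 0.05 × (1−0.7) = 0.0024
italian: 0.45 × (1−0.45) × 0.25 × (1−0.55) = 0.02784375
catalan: 0.15 × (1−0.45) × 0.35 × (1−0.55) = 0.01299375
P(italian | x) = 0.02784375 / 0.0528625 ≈ 0.5267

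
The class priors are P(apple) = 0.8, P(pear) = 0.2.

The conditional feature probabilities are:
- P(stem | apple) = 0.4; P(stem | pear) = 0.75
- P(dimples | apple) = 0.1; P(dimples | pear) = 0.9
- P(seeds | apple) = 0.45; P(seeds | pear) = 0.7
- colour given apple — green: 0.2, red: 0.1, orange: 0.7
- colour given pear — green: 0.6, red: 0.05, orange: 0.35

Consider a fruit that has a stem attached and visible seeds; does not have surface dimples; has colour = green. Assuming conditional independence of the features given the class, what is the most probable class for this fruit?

apple

apple: 0.8 × 0.4 × (1−0.1) × 0.45 × 0.2 = 0.02592
pear: 0.2 × 0.75 × (1−0.9) × 0.7 × 0.6 = 0.0063
Highest score → apple.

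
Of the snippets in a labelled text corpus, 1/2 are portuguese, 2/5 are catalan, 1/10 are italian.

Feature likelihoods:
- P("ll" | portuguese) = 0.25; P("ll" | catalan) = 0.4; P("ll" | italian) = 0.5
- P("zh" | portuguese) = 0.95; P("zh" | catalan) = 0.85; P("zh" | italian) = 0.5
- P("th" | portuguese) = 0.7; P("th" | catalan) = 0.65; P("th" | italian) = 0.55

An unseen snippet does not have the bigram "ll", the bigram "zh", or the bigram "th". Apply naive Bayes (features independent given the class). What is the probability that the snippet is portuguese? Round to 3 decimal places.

0.191

portuguese: 0.5 × (1−0.25) × (1−0.95) × (1−0.7) = 0.005625
catalan: 0.4 × (1−0.4) × (1−0.85) × (1−0.65) = 0.0126
italian: 0.1 × (1−0.5) × (1−0.5) × (1−0.55) = 0.01125
P(portuguese | x) = 0.005625 / 0.029475 ≈ 0.191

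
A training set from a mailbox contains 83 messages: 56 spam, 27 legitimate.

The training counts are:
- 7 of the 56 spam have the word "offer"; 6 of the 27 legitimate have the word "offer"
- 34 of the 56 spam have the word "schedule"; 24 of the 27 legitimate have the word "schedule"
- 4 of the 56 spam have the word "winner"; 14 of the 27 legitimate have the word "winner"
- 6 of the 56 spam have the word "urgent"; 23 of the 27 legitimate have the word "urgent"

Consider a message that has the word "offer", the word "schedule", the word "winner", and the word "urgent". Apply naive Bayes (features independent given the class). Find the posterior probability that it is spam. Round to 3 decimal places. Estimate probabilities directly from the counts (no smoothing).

spam: (56/83) × (7/56) × (34/56) × (4/56) × (6/56) ≈ 0.000391874
legitimate: (27/83) × (6/27) × (24/27) × (14/27) × (23/27) ≈ 0.0283824
P(spam | x) = 0.000391874 / 0.028774274 ≈ 0.014

0.014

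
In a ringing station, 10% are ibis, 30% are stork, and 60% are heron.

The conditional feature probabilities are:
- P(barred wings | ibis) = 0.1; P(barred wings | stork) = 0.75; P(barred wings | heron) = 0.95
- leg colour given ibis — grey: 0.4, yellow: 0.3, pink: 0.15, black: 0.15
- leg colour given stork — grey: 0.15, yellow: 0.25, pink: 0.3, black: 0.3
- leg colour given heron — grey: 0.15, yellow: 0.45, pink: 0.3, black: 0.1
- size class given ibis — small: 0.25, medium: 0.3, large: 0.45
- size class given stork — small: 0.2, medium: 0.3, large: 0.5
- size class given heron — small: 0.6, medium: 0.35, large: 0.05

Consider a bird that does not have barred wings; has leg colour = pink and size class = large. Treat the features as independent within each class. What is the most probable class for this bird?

stork

ibis: 0.1 × (1−0.1) × 0.15 × 0.45 = 0.006075
stork: 0.3 × (1−0.75) × 0.3 × 0.5 = 0.01125
heron: 0.6 × (1−0.95) × 0.3 × 0.05 = 0.00045
Highest score → stork.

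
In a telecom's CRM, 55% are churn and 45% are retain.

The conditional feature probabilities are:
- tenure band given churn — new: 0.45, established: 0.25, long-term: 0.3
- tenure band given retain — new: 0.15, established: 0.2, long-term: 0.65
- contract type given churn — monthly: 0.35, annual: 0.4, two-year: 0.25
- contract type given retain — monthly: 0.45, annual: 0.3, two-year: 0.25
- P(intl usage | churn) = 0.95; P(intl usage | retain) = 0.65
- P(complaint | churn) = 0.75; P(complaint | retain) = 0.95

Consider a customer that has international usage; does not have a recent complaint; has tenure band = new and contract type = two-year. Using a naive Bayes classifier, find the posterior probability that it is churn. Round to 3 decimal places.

churn: 0.55 × 0.45 × 0.25 × 0.95 × (1−0.75) = 0.0146953125
retain: 0.45 × 0.15 × 0.25 × 0.65 × (1−0.95) = 0.0005484375
P(churn | x) = 0.0146953125 / 0.01524375 ≈ 0.964

0.964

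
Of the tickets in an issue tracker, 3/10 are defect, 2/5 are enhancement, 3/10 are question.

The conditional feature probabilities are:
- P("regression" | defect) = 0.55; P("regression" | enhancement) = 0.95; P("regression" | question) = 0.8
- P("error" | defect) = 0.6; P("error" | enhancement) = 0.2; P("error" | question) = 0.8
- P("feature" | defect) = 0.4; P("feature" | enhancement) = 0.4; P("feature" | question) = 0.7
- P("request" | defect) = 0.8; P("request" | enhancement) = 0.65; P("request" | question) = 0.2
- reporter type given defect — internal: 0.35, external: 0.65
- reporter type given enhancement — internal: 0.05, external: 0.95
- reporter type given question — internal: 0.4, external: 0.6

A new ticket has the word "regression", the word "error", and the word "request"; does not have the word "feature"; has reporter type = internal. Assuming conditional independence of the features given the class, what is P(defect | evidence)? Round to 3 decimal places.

defect: 0.3 × 0.55 × 0.6 × (1−0.4) × 0.8 × 0.35 = 0.016632
enhancement: 0.4 × 0.95 × 0.2 × (1−0.4) × 0.65 × 0.05 = 0.001482
question: 0.3 × 0.8 × 0.8 × (1−0.7) × 0.2 × 0.4 = 0.004608
P(defect | x) = 0.016632 / 0.022722 ≈ 0.732

0.732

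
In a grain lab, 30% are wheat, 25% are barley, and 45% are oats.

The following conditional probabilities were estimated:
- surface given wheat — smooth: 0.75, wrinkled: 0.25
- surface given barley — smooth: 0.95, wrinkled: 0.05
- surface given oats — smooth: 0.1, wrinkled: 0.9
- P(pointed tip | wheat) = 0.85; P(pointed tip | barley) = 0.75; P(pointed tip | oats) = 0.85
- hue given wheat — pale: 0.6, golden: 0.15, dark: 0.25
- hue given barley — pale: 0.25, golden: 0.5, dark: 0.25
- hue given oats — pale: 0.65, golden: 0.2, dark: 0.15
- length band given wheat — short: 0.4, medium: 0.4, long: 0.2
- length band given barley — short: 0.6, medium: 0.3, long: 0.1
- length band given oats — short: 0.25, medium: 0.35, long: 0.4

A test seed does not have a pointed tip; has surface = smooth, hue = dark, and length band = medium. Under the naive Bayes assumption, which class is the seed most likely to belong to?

wheat: 0.3 × 0.75 × (1−0.85) × 0.25 × 0.4 = 0.003375
barley: 0.25 × 0.95 × (1−0.75) × 0.25 × 0.3 = 0.004453125
oats: 0.45 × 0.1 × (1−0.85) × 0.15 × 0.35 = 0.000354375
Highest score → barley.

barley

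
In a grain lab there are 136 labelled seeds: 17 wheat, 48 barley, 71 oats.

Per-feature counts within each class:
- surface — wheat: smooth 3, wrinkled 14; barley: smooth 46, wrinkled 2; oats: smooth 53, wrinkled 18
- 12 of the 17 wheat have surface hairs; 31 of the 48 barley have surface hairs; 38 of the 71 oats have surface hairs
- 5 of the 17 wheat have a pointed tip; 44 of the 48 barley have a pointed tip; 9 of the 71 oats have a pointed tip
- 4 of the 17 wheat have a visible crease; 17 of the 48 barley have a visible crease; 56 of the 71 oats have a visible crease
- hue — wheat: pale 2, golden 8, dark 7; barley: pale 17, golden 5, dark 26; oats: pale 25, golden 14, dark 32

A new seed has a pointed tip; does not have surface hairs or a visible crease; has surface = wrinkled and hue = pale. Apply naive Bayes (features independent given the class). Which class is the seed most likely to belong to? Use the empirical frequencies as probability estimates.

barley

wheat: (17/136) × (14/17) × (5/17) × (5/17) × (13/17) × (2/17) ≈ 0.000801137
barley: (48/136) × (2/48) × (17/48) × (44/48) × (31/48) × (17/48) ≈ 0.00109204
oats: (71/136) × (18/71) × (33/71) × (9/71) × (15/71) × (25/71) ≈ 0.00058008
Highest score → barley.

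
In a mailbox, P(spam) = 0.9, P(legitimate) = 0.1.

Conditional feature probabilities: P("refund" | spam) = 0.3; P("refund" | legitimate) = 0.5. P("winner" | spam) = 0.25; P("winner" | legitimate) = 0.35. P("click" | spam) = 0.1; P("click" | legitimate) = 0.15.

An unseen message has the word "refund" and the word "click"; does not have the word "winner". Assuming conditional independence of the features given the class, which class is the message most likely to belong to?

spam

spam: 0.9 × 0.3 × (1−0.25) × 0.1 = 0.02025
legitimate: 0.1 × 0.5 × (1−0.35) × 0.15 = 0.004875
Highest score → spam.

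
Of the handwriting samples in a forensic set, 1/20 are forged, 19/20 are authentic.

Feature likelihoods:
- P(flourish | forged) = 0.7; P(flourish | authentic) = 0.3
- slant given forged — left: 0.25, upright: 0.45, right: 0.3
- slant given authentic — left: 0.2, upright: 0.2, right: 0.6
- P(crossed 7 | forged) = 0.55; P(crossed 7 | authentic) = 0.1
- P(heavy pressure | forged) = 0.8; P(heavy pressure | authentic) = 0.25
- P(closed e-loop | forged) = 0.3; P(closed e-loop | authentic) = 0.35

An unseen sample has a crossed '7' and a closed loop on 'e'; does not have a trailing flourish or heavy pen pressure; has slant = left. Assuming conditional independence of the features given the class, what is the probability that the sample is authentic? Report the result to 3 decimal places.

0.966

forged: 0.05 × (1−0.7) × 0.25 × 0.55 × (1−0.8) × 0.3 = 0.00012375
authentic: 0.95 × (1−0.3) × 0.2 × 0.1 × (1−0.25) × 0.35 = 0.00349125
P(authentic | x) = 0.00349125 / 0.003615 ≈ 0.966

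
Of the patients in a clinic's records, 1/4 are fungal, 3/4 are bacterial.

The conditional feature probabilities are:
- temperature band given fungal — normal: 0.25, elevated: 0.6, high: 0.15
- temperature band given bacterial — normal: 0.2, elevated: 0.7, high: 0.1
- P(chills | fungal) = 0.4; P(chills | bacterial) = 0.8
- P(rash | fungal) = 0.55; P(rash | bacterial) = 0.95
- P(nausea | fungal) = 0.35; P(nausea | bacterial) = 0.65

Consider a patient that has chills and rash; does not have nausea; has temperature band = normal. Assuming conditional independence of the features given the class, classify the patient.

bacterial

fungal: 0.25 × 0.25 × 0.4 × 0.55 × (1−0.35) = 0.0089375
bacterial: 0.75 × 0.2 × 0.8 × 0.95 × (1−0.65) = 0.0399
Highest score → bacterial.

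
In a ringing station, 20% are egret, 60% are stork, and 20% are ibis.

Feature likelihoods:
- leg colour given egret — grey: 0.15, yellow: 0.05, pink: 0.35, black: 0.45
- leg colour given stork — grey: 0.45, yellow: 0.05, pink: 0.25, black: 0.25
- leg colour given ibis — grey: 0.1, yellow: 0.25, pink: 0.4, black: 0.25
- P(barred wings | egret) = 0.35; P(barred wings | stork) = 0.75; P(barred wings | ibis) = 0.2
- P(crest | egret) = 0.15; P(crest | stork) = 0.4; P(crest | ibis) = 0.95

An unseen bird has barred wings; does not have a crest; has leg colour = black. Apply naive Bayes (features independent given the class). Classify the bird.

stork

egret: 0.2 × 0.45 × 0.35 × (1−0.15) = 0.026775
stork: 0.6 × 0.25 × 0.75 × (1−0.4) = 0.0675
ibis: 0.2 × 0.25 × 0.2 × (1−0.95) = 0.0005
Highest score → stork.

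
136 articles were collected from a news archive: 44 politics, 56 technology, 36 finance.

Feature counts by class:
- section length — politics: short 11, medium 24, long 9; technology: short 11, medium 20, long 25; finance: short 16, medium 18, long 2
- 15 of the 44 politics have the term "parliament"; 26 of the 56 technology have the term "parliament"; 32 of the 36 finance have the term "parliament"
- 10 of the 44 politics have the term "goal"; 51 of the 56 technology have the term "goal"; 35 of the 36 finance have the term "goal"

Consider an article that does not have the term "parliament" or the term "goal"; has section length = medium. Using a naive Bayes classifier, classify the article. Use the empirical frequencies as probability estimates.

politics: (44/136) × (24/44) × (29/44) × (34/44) ≈ 0.089876
technology: (56/136) × (20/56) × (30/56) × (5/56) ≈ 0.00703406
finance: (36/136) × (18/36) × (4/36) × (1/36) ≈ 0.000408497
Highest score → politics.

politics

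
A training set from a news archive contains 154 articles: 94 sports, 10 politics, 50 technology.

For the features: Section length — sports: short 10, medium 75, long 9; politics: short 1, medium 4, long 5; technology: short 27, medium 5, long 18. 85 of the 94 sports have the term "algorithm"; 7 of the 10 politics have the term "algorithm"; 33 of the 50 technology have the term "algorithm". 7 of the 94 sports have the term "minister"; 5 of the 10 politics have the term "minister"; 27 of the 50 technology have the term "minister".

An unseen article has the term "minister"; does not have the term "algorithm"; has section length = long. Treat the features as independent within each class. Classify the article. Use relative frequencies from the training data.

technology

sports: (94/154) × (9/94) × (9/94) × (7/94) ≈ 0.000416684
politics: (10/154) × (5/10) × (3/10) × (5/10) ≈ 0.00487013
technology: (50/154) × (18/50) × (17/50) × (27/50) ≈ 0.0214597
Highest score → technology.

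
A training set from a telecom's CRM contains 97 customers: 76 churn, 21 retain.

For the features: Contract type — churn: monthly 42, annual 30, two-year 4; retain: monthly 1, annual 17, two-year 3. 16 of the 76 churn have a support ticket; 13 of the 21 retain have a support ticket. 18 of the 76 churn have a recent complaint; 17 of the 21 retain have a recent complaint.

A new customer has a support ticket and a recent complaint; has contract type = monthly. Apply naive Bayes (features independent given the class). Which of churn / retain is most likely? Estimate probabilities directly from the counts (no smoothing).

churn: (76/97) × (42/76) × (16/76) × (18/76) ≈ 0.0215895
retain: (21/97) × (1/21) × (13/21) × (17/21) ≈ 0.00516633
Highest score → churn.

churn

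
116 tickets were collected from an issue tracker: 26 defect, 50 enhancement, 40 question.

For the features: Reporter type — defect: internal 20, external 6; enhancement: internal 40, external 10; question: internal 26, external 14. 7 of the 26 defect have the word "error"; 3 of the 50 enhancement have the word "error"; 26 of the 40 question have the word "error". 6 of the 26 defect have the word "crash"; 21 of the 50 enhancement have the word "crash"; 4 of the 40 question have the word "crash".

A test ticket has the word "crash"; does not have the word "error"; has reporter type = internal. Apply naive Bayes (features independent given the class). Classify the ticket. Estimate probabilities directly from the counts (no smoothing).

enhancement

defect: (26/116) × (20/26) × (19/26) × (6/26) ≈ 0.0290757
enhancement: (50/116) × (40/50) × (47/50) × (21/50) ≈ 0.136138
question: (40/116) × (26/40) × (14/40) × (4/40) ≈ 0.00784483
Highest score → enhancement.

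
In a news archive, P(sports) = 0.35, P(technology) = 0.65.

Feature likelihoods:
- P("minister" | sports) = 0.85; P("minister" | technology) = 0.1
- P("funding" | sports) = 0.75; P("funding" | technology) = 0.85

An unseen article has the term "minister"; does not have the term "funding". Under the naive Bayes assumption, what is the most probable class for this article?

sports: 0.35 × 0.85 × (1−0.75) = 0.074375
technology: 0.65 × 0.1 × (1−0.85) = 0.00975
Highest score → sports.

sports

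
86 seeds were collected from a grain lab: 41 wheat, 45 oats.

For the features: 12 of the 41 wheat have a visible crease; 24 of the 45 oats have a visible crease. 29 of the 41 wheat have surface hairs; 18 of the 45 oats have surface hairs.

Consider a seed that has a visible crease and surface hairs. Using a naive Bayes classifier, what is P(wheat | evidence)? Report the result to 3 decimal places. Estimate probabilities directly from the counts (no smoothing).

wheat: (41/86) × (12/41) × (29/41) ≈ 0.0986954
oats: (45/86) × (24/45) × (18/45) ≈ 0.111628
P(wheat | x) = 0.0986954 / 0.2103234 ≈ 0.469

0.469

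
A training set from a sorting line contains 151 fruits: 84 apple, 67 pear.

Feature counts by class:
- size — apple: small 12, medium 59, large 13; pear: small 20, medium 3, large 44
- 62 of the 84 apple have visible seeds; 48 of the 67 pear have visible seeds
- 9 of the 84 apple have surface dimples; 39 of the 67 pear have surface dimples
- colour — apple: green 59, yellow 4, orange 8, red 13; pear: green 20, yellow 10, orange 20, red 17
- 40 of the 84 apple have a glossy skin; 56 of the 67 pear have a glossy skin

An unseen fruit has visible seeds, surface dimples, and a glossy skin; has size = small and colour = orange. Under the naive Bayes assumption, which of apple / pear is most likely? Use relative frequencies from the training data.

apple: (84/151) × (12/84) × (62/84) × (9/84) × (8/84) × (40/84) ≈ 0.000285017
pear: (67/151) × (20/67) × (48/67) × (39/67) × (20/67) × (56/67) ≈ 0.0137809
Highest score → pear.

pear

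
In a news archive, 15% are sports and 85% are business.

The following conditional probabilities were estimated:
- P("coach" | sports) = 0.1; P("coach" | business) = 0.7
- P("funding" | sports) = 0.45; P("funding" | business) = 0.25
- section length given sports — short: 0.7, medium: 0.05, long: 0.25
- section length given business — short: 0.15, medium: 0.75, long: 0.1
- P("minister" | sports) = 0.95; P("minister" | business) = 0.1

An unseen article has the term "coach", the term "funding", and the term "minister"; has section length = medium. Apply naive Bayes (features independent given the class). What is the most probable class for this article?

sports: 0.15 × 0.1 × 0.45 × 0.05 × 0.95 = 0.000320625
business: 0.85 × 0.7 × 0.25 × 0.75 × 0.1 = 0.01115625
Highest score → business.

business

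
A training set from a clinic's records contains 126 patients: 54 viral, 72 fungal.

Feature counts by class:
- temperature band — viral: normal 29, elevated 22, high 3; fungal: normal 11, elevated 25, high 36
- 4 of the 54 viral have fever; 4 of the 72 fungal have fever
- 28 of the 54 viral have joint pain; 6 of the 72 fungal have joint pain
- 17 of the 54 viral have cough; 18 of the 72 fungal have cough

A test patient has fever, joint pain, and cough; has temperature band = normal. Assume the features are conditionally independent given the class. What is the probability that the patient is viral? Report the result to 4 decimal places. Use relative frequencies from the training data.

0.9650

viral: (54/126) × (29/54) × (4/54) × (28/54) × (17/54) ≈ 0.002783
fungal: (72/126) × (11/72) × (4/72) × (6/72) × (18/72) ≈ 0.000101044
P(viral | x) = 0.002783 / 0.002884044 ≈ 0.9650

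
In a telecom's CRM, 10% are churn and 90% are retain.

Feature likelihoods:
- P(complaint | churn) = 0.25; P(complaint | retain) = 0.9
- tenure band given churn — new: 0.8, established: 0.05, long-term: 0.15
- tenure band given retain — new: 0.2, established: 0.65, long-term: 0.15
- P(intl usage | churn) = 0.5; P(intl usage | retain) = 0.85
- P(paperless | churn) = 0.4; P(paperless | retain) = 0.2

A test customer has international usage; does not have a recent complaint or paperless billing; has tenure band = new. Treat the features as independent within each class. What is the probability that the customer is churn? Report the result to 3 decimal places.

churn: 0.1 × (1−0.25) × 0.8 × 0.5 × (1−0.4) = 0.018
retain: 0.9 × (1−0.9) × 0.2 × 0.85 × (1−0.2) = 0.01224
P(churn | x) = 0.018 / 0.03024 ≈ 0.595

0.595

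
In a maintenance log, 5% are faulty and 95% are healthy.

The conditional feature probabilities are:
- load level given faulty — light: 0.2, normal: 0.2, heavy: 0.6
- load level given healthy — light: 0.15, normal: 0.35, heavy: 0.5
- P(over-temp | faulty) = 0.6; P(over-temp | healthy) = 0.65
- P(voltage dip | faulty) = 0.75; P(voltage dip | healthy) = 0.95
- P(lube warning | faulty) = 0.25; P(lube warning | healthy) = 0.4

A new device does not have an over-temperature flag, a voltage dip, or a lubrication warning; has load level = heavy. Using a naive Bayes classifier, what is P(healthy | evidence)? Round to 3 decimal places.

0.689

faulty: 0.05 × 0.6 × (1−0.6) × (1−0.75) × (1−0.25) = 0.00225
healthy: 0.95 × 0.5 × (1−0.65) × (1−0.95) × (1−0.4) = 0.0049875
P(healthy | x) = 0.0049875 / 0.0072375 ≈ 0.689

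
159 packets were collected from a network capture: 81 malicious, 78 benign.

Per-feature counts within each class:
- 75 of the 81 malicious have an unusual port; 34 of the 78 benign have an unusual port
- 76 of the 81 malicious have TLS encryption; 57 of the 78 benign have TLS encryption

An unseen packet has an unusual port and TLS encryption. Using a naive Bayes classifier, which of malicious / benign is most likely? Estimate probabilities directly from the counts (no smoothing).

malicious

malicious: (81/159) × (75/81) × (76/81) ≈ 0.442581
benign: (78/159) × (34/78) × (57/78) ≈ 0.156265
Highest score → malicious.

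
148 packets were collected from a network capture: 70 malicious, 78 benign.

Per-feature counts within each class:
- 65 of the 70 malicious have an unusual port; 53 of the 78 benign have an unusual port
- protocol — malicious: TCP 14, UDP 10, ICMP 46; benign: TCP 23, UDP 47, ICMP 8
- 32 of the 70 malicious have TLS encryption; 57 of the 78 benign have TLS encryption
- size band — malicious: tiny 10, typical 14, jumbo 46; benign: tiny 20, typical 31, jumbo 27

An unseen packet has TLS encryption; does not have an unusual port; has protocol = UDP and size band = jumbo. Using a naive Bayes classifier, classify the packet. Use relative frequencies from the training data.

benign

malicious: (70/148) × (5/70) × (10/70) × (32/70) × (46/70) ≈ 0.00144985
benign: (78/148) × (25/78) × (47/78) × (57/78) × (27/78) ≈ 0.0257473
Highest score → benign.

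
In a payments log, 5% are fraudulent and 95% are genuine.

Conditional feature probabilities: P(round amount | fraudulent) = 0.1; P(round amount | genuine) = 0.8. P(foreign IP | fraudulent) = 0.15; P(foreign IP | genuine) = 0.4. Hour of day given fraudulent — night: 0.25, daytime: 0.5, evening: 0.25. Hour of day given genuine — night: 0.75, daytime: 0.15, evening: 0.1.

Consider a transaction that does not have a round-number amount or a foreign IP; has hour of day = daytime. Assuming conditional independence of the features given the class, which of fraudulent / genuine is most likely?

fraudulent

fraudulent: 0.05 × (1−0.1) × (1−0.15) × 0.5 = 0.019125
genuine: 0.95 × (1−0.8) × (1−0.4) × 0.15 = 0.0171
Highest score → fraudulent.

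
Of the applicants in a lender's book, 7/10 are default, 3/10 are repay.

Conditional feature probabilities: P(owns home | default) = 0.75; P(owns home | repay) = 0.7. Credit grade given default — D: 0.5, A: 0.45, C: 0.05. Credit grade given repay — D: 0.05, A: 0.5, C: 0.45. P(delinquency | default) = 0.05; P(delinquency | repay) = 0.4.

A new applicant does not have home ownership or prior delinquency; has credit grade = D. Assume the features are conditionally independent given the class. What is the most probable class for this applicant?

default

default: 0.7 × (1−0.75) × 0.5 × (1−0.05) = 0.083125
repay: 0.3 × (1−0.7) × 0.05 × (1−0.4) = 0.0027
Highest score → default.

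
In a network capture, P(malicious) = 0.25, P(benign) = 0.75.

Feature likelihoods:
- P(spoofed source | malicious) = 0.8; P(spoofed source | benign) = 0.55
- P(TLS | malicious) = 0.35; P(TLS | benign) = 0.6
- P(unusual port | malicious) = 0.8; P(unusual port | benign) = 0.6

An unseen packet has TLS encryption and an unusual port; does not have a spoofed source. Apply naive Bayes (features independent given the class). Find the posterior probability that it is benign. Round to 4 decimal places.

malicious: 0.25 × (1−0.8) × 0.35 × 0.8 = 0.014
benign: 0.75 × (1−0.55) × 0.6 × 0.6 = 0.1215
P(benign | x) = 0.1215 / 0.1355 ≈ 0.8967

0.8967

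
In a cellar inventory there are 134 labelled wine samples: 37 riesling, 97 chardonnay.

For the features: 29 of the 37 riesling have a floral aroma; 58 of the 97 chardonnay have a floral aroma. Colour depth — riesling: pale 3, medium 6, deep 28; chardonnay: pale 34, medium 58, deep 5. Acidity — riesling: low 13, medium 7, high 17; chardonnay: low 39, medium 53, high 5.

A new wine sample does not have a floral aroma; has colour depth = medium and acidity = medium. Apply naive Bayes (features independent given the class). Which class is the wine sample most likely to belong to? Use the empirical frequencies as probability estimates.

chardonnay

riesling: (37/134) × (8/37) × (6/37) × (7/37) ≈ 0.0018316
chardonnay: (97/134) × (39/97) × (58/97) × (53/97) ≈ 0.0950868
Highest score → chardonnay.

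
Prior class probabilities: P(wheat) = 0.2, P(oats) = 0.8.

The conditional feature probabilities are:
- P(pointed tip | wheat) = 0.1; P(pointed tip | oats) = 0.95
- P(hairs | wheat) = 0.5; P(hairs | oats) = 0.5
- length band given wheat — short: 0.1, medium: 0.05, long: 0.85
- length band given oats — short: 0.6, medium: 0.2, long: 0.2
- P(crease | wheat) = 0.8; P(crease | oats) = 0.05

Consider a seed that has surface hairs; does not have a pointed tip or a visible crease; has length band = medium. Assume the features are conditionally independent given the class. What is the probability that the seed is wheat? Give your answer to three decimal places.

wheat: 0.2 × (1−0.1) × 0.5 × 0.05 × (1−0.8) = 0.0009
oats: 0.8 × (1−0.95) × 0.5 × 0.2 × (1−0.05) = 0.0038
P(wheat | x) = 0.0009 / 0.0047 ≈ 0.191

0.191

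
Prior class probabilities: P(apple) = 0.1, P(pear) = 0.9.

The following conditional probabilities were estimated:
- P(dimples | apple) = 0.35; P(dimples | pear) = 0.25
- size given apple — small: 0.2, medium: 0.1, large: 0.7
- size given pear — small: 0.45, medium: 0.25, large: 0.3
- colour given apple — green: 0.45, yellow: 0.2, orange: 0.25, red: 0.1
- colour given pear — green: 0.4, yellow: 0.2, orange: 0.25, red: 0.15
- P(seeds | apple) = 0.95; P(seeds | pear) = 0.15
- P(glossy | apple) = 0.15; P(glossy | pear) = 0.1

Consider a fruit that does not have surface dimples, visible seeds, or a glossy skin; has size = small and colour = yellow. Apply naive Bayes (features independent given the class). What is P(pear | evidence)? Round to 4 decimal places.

0.9976

apple: 0.1 × (1−0.35) × 0.2 × 0.2 × (1−0.95) × (1−0.15) = 0.0001105
pear: 0.9 × (1−0.25) × 0.45 × 0.2 × (1−0.15) × (1−0.1) = 0.04647375
P(pear | x) = 0.04647375 / 0.04658425 ≈ 0.9976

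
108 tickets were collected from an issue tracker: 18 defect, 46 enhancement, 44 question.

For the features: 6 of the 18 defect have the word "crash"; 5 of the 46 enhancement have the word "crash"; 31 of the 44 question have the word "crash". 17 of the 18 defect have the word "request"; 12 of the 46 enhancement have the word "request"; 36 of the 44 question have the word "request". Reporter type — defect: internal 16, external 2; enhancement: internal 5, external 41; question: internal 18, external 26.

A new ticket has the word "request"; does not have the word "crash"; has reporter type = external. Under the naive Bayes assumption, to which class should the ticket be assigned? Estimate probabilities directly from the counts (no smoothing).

enhancement

defect: (18/108) × (12/18) × (17/18) × (2/18) ≈ 0.0116598
enhancement: (46/108) × (41/46) × (12/46) × (41/46) ≈ 0.0882693
question: (44/108) × (13/44) × (36/44) × (26/44) ≈ 0.0581956
Highest score → enhancement.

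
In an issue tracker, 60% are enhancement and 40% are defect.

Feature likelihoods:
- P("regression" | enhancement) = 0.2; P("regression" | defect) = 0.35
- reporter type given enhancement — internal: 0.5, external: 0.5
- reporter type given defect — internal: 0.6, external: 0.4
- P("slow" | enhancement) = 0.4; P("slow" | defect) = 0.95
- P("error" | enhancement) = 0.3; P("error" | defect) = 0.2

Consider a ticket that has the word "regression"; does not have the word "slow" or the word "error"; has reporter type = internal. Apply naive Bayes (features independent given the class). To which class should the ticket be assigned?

enhancement

enhancement: 0.6 × 0.2 × 0.5 × (1−0.4) × (1−0.3) = 0.0252
defect: 0.4 × 0.35 × 0.6 × (1−0.95) × (1−0.2) = 0.00336
Highest score → enhancement.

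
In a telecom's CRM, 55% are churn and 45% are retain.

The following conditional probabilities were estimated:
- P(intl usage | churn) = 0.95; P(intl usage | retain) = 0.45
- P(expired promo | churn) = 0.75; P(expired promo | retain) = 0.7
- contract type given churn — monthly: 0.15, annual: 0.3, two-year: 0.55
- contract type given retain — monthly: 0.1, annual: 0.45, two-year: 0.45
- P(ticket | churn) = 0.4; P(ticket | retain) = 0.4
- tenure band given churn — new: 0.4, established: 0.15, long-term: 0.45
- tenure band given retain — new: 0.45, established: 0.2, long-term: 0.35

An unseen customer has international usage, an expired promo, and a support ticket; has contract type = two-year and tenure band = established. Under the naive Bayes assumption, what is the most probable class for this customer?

churn: 0.55 × 0.95 × 0.75 × 0.55 × 0.4 × 0.15 = 0.012931875
retain: 0.45 × 0.45 × 0.7 × 0.45 × 0.4 × 0.2 = 0.005103
Highest score → churn.

churn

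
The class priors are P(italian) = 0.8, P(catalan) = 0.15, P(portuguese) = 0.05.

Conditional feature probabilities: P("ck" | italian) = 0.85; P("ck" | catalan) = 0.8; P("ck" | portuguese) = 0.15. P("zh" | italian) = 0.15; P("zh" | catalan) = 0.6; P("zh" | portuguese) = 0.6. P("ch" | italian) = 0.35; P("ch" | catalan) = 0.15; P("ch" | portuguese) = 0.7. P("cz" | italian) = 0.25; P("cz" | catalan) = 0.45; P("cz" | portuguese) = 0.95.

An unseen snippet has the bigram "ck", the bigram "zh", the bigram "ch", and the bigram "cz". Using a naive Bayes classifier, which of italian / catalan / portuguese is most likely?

italian

italian: 0.8 × 0.85 × 0.15 × 0.35 × 0.25 = 0.008925
catalan: 0.15 × 0.8 × 0.6 × 0.15 × 0.45 = 0.00486
portuguese: 0.05 × 0.15 × 0.6 × 0.7 × 0.95 = 0.0029925
Highest score → italian.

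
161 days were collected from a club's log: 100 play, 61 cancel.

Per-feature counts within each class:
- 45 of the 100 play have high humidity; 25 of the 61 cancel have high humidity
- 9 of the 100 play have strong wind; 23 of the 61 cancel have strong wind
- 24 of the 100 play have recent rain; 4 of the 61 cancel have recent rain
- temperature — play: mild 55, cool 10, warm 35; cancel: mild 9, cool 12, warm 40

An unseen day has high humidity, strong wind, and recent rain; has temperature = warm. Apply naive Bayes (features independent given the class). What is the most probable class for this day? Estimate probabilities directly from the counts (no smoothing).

play: (100/161) × (45/100) × (9/100) × (24/100) × (35/100) ≈ 0.00211304
cancel: (61/161) × (25/61) × (23/61) × (4/61) × (40/61) ≈ 0.00251752
Highest score → cancel.

cancel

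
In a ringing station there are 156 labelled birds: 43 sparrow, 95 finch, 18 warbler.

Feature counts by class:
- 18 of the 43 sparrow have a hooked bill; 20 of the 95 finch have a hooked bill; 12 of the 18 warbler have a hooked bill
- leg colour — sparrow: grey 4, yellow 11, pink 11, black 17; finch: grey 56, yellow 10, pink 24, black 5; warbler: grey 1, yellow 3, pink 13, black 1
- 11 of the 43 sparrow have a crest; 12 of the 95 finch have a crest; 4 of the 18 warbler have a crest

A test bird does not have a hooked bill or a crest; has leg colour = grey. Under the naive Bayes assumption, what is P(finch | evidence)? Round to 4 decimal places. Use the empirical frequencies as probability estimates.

0.9510

sparrow: (43/156) × (25/43) × (4/43) × (32/43) ≈ 0.011094
finch: (95/156) × (75/95) × (56/95) × (83/95) ≈ 0.247603
warbler: (18/156) × (6/18) × (1/18) × (14/18) ≈ 0.00166192
P(finch | x) = 0.247603 / 0.26035892 ≈ 0.9510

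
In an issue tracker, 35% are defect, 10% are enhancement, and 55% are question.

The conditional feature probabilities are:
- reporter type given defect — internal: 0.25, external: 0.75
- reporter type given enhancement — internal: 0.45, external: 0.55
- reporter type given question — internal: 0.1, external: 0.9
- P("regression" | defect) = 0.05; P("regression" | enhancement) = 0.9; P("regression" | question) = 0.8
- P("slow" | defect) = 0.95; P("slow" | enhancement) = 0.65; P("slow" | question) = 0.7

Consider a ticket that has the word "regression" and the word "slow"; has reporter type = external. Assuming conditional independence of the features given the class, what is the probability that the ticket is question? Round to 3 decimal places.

defect: 0.35 × 0.75 × 0.05 × 0.95 = 0.01246875
enhancement: 0.1 × 0.55 × 0.9 × 0.65 = 0.032175
question: 0.55 × 0.9 × 0.8 × 0.7 = 0.2772
P(question | x) = 0.2772 / 0.32184375 ≈ 0.861

0.861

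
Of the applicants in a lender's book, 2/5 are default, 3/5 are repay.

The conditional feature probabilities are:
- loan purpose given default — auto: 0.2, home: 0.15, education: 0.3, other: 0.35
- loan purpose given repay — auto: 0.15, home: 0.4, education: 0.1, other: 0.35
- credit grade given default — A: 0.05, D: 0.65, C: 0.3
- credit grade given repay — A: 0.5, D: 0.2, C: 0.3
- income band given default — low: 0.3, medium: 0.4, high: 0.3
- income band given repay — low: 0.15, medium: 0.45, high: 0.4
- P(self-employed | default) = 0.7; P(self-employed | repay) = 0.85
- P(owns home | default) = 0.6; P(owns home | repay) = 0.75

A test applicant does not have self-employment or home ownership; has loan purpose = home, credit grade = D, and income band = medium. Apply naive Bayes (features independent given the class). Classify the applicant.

default

default: 0.4 × 0.15 × 0.65 × 0.4 × (1−0.7) × (1−0.6) = 0.001872
repay: 0.6 × 0.4 × 0.2 × 0.45 × (1−0.85) × (1−0.75) = 0.00081
Highest score → default.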